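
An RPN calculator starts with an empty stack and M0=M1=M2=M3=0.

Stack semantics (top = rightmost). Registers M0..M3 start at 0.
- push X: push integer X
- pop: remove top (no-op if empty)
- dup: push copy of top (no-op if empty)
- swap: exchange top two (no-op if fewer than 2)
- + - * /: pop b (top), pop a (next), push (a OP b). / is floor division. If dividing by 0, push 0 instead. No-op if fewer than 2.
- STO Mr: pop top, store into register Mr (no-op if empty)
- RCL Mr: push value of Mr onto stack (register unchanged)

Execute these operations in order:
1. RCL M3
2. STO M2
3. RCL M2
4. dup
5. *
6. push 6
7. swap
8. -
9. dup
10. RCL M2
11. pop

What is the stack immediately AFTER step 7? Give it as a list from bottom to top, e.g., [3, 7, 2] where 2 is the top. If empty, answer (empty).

After op 1 (RCL M3): stack=[0] mem=[0,0,0,0]
After op 2 (STO M2): stack=[empty] mem=[0,0,0,0]
After op 3 (RCL M2): stack=[0] mem=[0,0,0,0]
After op 4 (dup): stack=[0,0] mem=[0,0,0,0]
After op 5 (*): stack=[0] mem=[0,0,0,0]
After op 6 (push 6): stack=[0,6] mem=[0,0,0,0]
After op 7 (swap): stack=[6,0] mem=[0,0,0,0]

[6, 0]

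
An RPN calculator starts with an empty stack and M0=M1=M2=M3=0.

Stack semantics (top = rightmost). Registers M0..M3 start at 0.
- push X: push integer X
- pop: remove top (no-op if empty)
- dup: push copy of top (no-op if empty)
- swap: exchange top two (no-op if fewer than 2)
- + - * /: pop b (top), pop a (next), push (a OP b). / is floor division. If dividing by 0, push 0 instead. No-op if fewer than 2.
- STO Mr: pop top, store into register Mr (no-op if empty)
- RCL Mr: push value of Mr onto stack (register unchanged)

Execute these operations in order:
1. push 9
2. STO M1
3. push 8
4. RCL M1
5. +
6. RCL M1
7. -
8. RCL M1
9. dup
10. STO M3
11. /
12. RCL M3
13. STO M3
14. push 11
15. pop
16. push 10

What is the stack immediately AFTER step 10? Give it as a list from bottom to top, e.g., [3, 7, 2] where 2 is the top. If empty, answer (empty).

After op 1 (push 9): stack=[9] mem=[0,0,0,0]
After op 2 (STO M1): stack=[empty] mem=[0,9,0,0]
After op 3 (push 8): stack=[8] mem=[0,9,0,0]
After op 4 (RCL M1): stack=[8,9] mem=[0,9,0,0]
After op 5 (+): stack=[17] mem=[0,9,0,0]
After op 6 (RCL M1): stack=[17,9] mem=[0,9,0,0]
After op 7 (-): stack=[8] mem=[0,9,0,0]
After op 8 (RCL M1): stack=[8,9] mem=[0,9,0,0]
After op 9 (dup): stack=[8,9,9] mem=[0,9,0,0]
After op 10 (STO M3): stack=[8,9] mem=[0,9,0,9]

[8, 9]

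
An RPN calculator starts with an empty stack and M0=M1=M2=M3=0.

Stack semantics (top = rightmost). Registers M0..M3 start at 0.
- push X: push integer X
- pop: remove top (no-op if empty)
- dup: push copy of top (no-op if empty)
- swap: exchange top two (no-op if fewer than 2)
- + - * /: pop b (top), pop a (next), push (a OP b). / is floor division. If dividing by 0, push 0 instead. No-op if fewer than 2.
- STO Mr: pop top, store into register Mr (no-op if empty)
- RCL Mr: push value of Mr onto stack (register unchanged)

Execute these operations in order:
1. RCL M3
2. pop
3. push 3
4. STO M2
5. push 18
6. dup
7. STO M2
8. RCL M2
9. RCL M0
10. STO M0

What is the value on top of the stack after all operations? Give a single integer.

Answer: 18

Derivation:
After op 1 (RCL M3): stack=[0] mem=[0,0,0,0]
After op 2 (pop): stack=[empty] mem=[0,0,0,0]
After op 3 (push 3): stack=[3] mem=[0,0,0,0]
After op 4 (STO M2): stack=[empty] mem=[0,0,3,0]
After op 5 (push 18): stack=[18] mem=[0,0,3,0]
After op 6 (dup): stack=[18,18] mem=[0,0,3,0]
After op 7 (STO M2): stack=[18] mem=[0,0,18,0]
After op 8 (RCL M2): stack=[18,18] mem=[0,0,18,0]
After op 9 (RCL M0): stack=[18,18,0] mem=[0,0,18,0]
After op 10 (STO M0): stack=[18,18] mem=[0,0,18,0]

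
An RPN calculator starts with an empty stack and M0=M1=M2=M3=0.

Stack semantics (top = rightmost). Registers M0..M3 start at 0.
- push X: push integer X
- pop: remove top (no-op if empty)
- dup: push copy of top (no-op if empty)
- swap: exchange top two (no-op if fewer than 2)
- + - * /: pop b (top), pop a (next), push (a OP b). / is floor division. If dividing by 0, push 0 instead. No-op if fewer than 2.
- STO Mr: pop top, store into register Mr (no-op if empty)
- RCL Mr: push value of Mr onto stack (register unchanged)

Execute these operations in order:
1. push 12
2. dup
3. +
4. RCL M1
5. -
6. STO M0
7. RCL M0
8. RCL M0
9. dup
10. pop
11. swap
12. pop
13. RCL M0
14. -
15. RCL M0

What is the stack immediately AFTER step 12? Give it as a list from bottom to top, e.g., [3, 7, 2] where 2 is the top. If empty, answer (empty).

After op 1 (push 12): stack=[12] mem=[0,0,0,0]
After op 2 (dup): stack=[12,12] mem=[0,0,0,0]
After op 3 (+): stack=[24] mem=[0,0,0,0]
After op 4 (RCL M1): stack=[24,0] mem=[0,0,0,0]
After op 5 (-): stack=[24] mem=[0,0,0,0]
After op 6 (STO M0): stack=[empty] mem=[24,0,0,0]
After op 7 (RCL M0): stack=[24] mem=[24,0,0,0]
After op 8 (RCL M0): stack=[24,24] mem=[24,0,0,0]
After op 9 (dup): stack=[24,24,24] mem=[24,0,0,0]
After op 10 (pop): stack=[24,24] mem=[24,0,0,0]
After op 11 (swap): stack=[24,24] mem=[24,0,0,0]
After op 12 (pop): stack=[24] mem=[24,0,0,0]

[24]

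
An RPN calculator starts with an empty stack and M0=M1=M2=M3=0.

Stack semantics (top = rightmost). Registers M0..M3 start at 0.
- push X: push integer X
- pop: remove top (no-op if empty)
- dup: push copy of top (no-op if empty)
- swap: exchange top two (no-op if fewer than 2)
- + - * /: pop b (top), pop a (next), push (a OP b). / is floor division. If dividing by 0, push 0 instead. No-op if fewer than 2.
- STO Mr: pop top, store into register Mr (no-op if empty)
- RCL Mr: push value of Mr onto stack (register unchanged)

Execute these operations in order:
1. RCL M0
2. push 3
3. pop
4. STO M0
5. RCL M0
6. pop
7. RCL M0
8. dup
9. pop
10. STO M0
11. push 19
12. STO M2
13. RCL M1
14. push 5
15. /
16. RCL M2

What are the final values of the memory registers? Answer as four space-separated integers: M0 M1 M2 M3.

After op 1 (RCL M0): stack=[0] mem=[0,0,0,0]
After op 2 (push 3): stack=[0,3] mem=[0,0,0,0]
After op 3 (pop): stack=[0] mem=[0,0,0,0]
After op 4 (STO M0): stack=[empty] mem=[0,0,0,0]
After op 5 (RCL M0): stack=[0] mem=[0,0,0,0]
After op 6 (pop): stack=[empty] mem=[0,0,0,0]
After op 7 (RCL M0): stack=[0] mem=[0,0,0,0]
After op 8 (dup): stack=[0,0] mem=[0,0,0,0]
After op 9 (pop): stack=[0] mem=[0,0,0,0]
After op 10 (STO M0): stack=[empty] mem=[0,0,0,0]
After op 11 (push 19): stack=[19] mem=[0,0,0,0]
After op 12 (STO M2): stack=[empty] mem=[0,0,19,0]
After op 13 (RCL M1): stack=[0] mem=[0,0,19,0]
After op 14 (push 5): stack=[0,5] mem=[0,0,19,0]
After op 15 (/): stack=[0] mem=[0,0,19,0]
After op 16 (RCL M2): stack=[0,19] mem=[0,0,19,0]

Answer: 0 0 19 0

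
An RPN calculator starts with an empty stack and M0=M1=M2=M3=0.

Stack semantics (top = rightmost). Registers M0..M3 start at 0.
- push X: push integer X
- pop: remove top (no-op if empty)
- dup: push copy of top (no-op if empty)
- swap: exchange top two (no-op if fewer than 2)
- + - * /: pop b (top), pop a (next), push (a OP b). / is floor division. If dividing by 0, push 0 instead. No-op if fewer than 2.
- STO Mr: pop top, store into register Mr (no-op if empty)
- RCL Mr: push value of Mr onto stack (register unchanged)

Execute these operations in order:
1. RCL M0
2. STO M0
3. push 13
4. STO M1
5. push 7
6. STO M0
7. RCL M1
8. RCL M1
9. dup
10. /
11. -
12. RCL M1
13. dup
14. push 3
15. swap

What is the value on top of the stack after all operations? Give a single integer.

Answer: 13

Derivation:
After op 1 (RCL M0): stack=[0] mem=[0,0,0,0]
After op 2 (STO M0): stack=[empty] mem=[0,0,0,0]
After op 3 (push 13): stack=[13] mem=[0,0,0,0]
After op 4 (STO M1): stack=[empty] mem=[0,13,0,0]
After op 5 (push 7): stack=[7] mem=[0,13,0,0]
After op 6 (STO M0): stack=[empty] mem=[7,13,0,0]
After op 7 (RCL M1): stack=[13] mem=[7,13,0,0]
After op 8 (RCL M1): stack=[13,13] mem=[7,13,0,0]
After op 9 (dup): stack=[13,13,13] mem=[7,13,0,0]
After op 10 (/): stack=[13,1] mem=[7,13,0,0]
After op 11 (-): stack=[12] mem=[7,13,0,0]
After op 12 (RCL M1): stack=[12,13] mem=[7,13,0,0]
After op 13 (dup): stack=[12,13,13] mem=[7,13,0,0]
After op 14 (push 3): stack=[12,13,13,3] mem=[7,13,0,0]
After op 15 (swap): stack=[12,13,3,13] mem=[7,13,0,0]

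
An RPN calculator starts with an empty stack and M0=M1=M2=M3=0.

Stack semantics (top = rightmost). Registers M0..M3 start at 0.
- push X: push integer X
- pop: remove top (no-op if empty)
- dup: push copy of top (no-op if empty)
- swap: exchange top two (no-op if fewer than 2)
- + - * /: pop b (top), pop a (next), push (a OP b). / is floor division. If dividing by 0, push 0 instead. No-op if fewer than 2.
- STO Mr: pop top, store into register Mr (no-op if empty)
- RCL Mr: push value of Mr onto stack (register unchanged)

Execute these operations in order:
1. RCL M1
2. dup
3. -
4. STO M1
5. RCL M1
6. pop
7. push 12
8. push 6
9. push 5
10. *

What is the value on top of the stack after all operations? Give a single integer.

Answer: 30

Derivation:
After op 1 (RCL M1): stack=[0] mem=[0,0,0,0]
After op 2 (dup): stack=[0,0] mem=[0,0,0,0]
After op 3 (-): stack=[0] mem=[0,0,0,0]
After op 4 (STO M1): stack=[empty] mem=[0,0,0,0]
After op 5 (RCL M1): stack=[0] mem=[0,0,0,0]
After op 6 (pop): stack=[empty] mem=[0,0,0,0]
After op 7 (push 12): stack=[12] mem=[0,0,0,0]
After op 8 (push 6): stack=[12,6] mem=[0,0,0,0]
After op 9 (push 5): stack=[12,6,5] mem=[0,0,0,0]
After op 10 (*): stack=[12,30] mem=[0,0,0,0]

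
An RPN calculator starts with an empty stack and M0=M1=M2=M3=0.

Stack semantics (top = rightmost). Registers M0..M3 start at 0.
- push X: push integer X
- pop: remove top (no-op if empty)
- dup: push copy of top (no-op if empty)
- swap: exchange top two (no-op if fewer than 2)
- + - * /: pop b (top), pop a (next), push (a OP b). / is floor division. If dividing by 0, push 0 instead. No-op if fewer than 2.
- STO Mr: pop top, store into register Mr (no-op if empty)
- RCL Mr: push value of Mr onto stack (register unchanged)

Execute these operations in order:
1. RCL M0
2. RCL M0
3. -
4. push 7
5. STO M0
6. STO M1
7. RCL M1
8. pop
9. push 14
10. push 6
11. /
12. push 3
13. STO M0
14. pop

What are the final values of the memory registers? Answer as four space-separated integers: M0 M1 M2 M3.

After op 1 (RCL M0): stack=[0] mem=[0,0,0,0]
After op 2 (RCL M0): stack=[0,0] mem=[0,0,0,0]
After op 3 (-): stack=[0] mem=[0,0,0,0]
After op 4 (push 7): stack=[0,7] mem=[0,0,0,0]
After op 5 (STO M0): stack=[0] mem=[7,0,0,0]
After op 6 (STO M1): stack=[empty] mem=[7,0,0,0]
After op 7 (RCL M1): stack=[0] mem=[7,0,0,0]
After op 8 (pop): stack=[empty] mem=[7,0,0,0]
After op 9 (push 14): stack=[14] mem=[7,0,0,0]
After op 10 (push 6): stack=[14,6] mem=[7,0,0,0]
After op 11 (/): stack=[2] mem=[7,0,0,0]
After op 12 (push 3): stack=[2,3] mem=[7,0,0,0]
After op 13 (STO M0): stack=[2] mem=[3,0,0,0]
After op 14 (pop): stack=[empty] mem=[3,0,0,0]

Answer: 3 0 0 0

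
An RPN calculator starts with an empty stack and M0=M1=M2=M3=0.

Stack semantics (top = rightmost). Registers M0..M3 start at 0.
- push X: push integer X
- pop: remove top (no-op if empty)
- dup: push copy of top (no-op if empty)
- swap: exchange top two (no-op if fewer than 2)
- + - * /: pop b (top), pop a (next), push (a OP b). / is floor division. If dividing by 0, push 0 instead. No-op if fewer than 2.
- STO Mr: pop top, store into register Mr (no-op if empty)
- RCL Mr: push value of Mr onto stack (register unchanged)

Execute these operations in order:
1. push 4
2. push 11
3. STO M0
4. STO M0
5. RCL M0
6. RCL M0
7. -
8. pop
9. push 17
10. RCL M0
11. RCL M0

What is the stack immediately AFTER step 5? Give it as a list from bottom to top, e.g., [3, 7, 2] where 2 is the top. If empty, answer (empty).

After op 1 (push 4): stack=[4] mem=[0,0,0,0]
After op 2 (push 11): stack=[4,11] mem=[0,0,0,0]
After op 3 (STO M0): stack=[4] mem=[11,0,0,0]
After op 4 (STO M0): stack=[empty] mem=[4,0,0,0]
After op 5 (RCL M0): stack=[4] mem=[4,0,0,0]

[4]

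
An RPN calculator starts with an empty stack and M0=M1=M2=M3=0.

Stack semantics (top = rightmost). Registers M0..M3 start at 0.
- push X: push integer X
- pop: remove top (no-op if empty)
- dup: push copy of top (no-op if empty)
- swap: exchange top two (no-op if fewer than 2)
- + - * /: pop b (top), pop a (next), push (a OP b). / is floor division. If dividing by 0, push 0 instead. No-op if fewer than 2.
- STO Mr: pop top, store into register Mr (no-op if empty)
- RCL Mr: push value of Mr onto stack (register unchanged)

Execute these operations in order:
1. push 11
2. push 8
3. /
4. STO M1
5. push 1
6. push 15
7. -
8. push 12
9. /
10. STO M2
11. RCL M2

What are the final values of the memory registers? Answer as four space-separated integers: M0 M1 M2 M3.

After op 1 (push 11): stack=[11] mem=[0,0,0,0]
After op 2 (push 8): stack=[11,8] mem=[0,0,0,0]
After op 3 (/): stack=[1] mem=[0,0,0,0]
After op 4 (STO M1): stack=[empty] mem=[0,1,0,0]
After op 5 (push 1): stack=[1] mem=[0,1,0,0]
After op 6 (push 15): stack=[1,15] mem=[0,1,0,0]
After op 7 (-): stack=[-14] mem=[0,1,0,0]
After op 8 (push 12): stack=[-14,12] mem=[0,1,0,0]
After op 9 (/): stack=[-2] mem=[0,1,0,0]
After op 10 (STO M2): stack=[empty] mem=[0,1,-2,0]
After op 11 (RCL M2): stack=[-2] mem=[0,1,-2,0]

Answer: 0 1 -2 0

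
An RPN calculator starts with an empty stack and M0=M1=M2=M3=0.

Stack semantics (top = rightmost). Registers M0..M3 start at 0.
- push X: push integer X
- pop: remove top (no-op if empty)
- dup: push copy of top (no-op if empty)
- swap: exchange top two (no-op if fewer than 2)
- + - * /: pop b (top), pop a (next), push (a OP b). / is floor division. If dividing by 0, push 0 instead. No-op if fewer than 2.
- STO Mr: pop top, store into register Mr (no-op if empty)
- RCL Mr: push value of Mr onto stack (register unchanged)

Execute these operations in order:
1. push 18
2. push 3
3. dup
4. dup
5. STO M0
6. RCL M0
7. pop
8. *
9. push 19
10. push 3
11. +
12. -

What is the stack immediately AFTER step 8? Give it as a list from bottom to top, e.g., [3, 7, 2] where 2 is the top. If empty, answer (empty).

After op 1 (push 18): stack=[18] mem=[0,0,0,0]
After op 2 (push 3): stack=[18,3] mem=[0,0,0,0]
After op 3 (dup): stack=[18,3,3] mem=[0,0,0,0]
After op 4 (dup): stack=[18,3,3,3] mem=[0,0,0,0]
After op 5 (STO M0): stack=[18,3,3] mem=[3,0,0,0]
After op 6 (RCL M0): stack=[18,3,3,3] mem=[3,0,0,0]
After op 7 (pop): stack=[18,3,3] mem=[3,0,0,0]
After op 8 (*): stack=[18,9] mem=[3,0,0,0]

[18, 9]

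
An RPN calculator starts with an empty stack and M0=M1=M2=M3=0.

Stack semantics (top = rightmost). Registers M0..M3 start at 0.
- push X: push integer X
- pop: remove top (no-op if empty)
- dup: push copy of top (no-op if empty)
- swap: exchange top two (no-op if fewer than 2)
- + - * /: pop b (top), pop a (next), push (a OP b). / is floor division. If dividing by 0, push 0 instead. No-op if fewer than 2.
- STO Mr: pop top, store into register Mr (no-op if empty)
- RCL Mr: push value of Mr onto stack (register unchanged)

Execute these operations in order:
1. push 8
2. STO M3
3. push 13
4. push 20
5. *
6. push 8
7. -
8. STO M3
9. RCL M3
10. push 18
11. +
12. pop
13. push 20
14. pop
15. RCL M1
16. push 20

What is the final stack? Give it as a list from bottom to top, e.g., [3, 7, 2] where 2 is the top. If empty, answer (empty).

Answer: [0, 20]

Derivation:
After op 1 (push 8): stack=[8] mem=[0,0,0,0]
After op 2 (STO M3): stack=[empty] mem=[0,0,0,8]
After op 3 (push 13): stack=[13] mem=[0,0,0,8]
After op 4 (push 20): stack=[13,20] mem=[0,0,0,8]
After op 5 (*): stack=[260] mem=[0,0,0,8]
After op 6 (push 8): stack=[260,8] mem=[0,0,0,8]
After op 7 (-): stack=[252] mem=[0,0,0,8]
After op 8 (STO M3): stack=[empty] mem=[0,0,0,252]
After op 9 (RCL M3): stack=[252] mem=[0,0,0,252]
After op 10 (push 18): stack=[252,18] mem=[0,0,0,252]
After op 11 (+): stack=[270] mem=[0,0,0,252]
After op 12 (pop): stack=[empty] mem=[0,0,0,252]
After op 13 (push 20): stack=[20] mem=[0,0,0,252]
After op 14 (pop): stack=[empty] mem=[0,0,0,252]
After op 15 (RCL M1): stack=[0] mem=[0,0,0,252]
After op 16 (push 20): stack=[0,20] mem=[0,0,0,252]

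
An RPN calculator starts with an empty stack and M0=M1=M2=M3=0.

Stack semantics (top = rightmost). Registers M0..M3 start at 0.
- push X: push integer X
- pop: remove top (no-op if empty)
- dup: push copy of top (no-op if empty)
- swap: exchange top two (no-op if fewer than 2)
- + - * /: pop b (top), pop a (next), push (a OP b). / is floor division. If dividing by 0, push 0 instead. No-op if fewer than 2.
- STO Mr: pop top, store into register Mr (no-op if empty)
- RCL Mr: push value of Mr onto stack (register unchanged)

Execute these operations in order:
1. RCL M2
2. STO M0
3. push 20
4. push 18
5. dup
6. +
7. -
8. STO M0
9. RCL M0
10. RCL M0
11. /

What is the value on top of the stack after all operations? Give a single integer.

Answer: 1

Derivation:
After op 1 (RCL M2): stack=[0] mem=[0,0,0,0]
After op 2 (STO M0): stack=[empty] mem=[0,0,0,0]
After op 3 (push 20): stack=[20] mem=[0,0,0,0]
After op 4 (push 18): stack=[20,18] mem=[0,0,0,0]
After op 5 (dup): stack=[20,18,18] mem=[0,0,0,0]
After op 6 (+): stack=[20,36] mem=[0,0,0,0]
After op 7 (-): stack=[-16] mem=[0,0,0,0]
After op 8 (STO M0): stack=[empty] mem=[-16,0,0,0]
After op 9 (RCL M0): stack=[-16] mem=[-16,0,0,0]
After op 10 (RCL M0): stack=[-16,-16] mem=[-16,0,0,0]
After op 11 (/): stack=[1] mem=[-16,0,0,0]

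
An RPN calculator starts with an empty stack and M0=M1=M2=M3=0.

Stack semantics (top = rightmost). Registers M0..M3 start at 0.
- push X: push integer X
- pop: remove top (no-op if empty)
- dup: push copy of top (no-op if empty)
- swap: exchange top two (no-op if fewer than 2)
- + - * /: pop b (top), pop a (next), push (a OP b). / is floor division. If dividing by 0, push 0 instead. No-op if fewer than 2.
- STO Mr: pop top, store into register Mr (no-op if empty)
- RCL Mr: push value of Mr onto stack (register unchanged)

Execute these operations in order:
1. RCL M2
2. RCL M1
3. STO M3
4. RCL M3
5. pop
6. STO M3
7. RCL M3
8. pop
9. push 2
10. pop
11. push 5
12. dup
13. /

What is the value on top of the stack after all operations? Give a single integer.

After op 1 (RCL M2): stack=[0] mem=[0,0,0,0]
After op 2 (RCL M1): stack=[0,0] mem=[0,0,0,0]
After op 3 (STO M3): stack=[0] mem=[0,0,0,0]
After op 4 (RCL M3): stack=[0,0] mem=[0,0,0,0]
After op 5 (pop): stack=[0] mem=[0,0,0,0]
After op 6 (STO M3): stack=[empty] mem=[0,0,0,0]
After op 7 (RCL M3): stack=[0] mem=[0,0,0,0]
After op 8 (pop): stack=[empty] mem=[0,0,0,0]
After op 9 (push 2): stack=[2] mem=[0,0,0,0]
After op 10 (pop): stack=[empty] mem=[0,0,0,0]
After op 11 (push 5): stack=[5] mem=[0,0,0,0]
After op 12 (dup): stack=[5,5] mem=[0,0,0,0]
After op 13 (/): stack=[1] mem=[0,0,0,0]

Answer: 1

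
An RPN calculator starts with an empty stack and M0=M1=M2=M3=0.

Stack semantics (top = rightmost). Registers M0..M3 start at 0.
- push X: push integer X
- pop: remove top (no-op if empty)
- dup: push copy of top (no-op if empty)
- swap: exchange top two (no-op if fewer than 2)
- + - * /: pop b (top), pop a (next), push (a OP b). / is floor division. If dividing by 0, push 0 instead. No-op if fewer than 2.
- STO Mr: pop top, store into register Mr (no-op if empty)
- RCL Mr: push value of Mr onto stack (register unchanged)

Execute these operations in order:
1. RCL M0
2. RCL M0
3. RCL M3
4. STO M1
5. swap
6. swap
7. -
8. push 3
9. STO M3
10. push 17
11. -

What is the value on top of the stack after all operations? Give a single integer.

Answer: -17

Derivation:
After op 1 (RCL M0): stack=[0] mem=[0,0,0,0]
After op 2 (RCL M0): stack=[0,0] mem=[0,0,0,0]
After op 3 (RCL M3): stack=[0,0,0] mem=[0,0,0,0]
After op 4 (STO M1): stack=[0,0] mem=[0,0,0,0]
After op 5 (swap): stack=[0,0] mem=[0,0,0,0]
After op 6 (swap): stack=[0,0] mem=[0,0,0,0]
After op 7 (-): stack=[0] mem=[0,0,0,0]
After op 8 (push 3): stack=[0,3] mem=[0,0,0,0]
After op 9 (STO M3): stack=[0] mem=[0,0,0,3]
After op 10 (push 17): stack=[0,17] mem=[0,0,0,3]
After op 11 (-): stack=[-17] mem=[0,0,0,3]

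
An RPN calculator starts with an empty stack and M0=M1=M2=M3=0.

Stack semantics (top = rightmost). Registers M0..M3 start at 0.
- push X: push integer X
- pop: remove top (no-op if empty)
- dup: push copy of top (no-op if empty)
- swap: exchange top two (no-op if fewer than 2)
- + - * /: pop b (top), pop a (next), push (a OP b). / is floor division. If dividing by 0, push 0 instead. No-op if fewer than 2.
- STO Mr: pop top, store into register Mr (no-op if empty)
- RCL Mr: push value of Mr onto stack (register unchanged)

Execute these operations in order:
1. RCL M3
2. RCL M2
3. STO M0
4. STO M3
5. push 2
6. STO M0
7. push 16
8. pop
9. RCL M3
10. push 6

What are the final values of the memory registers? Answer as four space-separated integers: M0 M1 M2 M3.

After op 1 (RCL M3): stack=[0] mem=[0,0,0,0]
After op 2 (RCL M2): stack=[0,0] mem=[0,0,0,0]
After op 3 (STO M0): stack=[0] mem=[0,0,0,0]
After op 4 (STO M3): stack=[empty] mem=[0,0,0,0]
After op 5 (push 2): stack=[2] mem=[0,0,0,0]
After op 6 (STO M0): stack=[empty] mem=[2,0,0,0]
After op 7 (push 16): stack=[16] mem=[2,0,0,0]
After op 8 (pop): stack=[empty] mem=[2,0,0,0]
After op 9 (RCL M3): stack=[0] mem=[2,0,0,0]
After op 10 (push 6): stack=[0,6] mem=[2,0,0,0]

Answer: 2 0 0 0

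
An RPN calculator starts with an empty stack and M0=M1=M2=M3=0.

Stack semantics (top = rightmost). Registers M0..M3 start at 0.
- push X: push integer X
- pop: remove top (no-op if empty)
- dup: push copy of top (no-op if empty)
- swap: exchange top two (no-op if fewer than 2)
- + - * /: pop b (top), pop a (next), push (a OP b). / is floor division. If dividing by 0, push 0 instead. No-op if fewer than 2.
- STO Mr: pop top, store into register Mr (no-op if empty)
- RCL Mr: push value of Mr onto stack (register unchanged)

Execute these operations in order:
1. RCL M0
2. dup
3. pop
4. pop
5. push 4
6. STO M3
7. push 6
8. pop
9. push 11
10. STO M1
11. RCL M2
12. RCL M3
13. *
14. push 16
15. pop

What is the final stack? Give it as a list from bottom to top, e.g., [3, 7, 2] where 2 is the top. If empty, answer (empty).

Answer: [0]

Derivation:
After op 1 (RCL M0): stack=[0] mem=[0,0,0,0]
After op 2 (dup): stack=[0,0] mem=[0,0,0,0]
After op 3 (pop): stack=[0] mem=[0,0,0,0]
After op 4 (pop): stack=[empty] mem=[0,0,0,0]
After op 5 (push 4): stack=[4] mem=[0,0,0,0]
After op 6 (STO M3): stack=[empty] mem=[0,0,0,4]
After op 7 (push 6): stack=[6] mem=[0,0,0,4]
After op 8 (pop): stack=[empty] mem=[0,0,0,4]
After op 9 (push 11): stack=[11] mem=[0,0,0,4]
After op 10 (STO M1): stack=[empty] mem=[0,11,0,4]
After op 11 (RCL M2): stack=[0] mem=[0,11,0,4]
After op 12 (RCL M3): stack=[0,4] mem=[0,11,0,4]
After op 13 (*): stack=[0] mem=[0,11,0,4]
After op 14 (push 16): stack=[0,16] mem=[0,11,0,4]
After op 15 (pop): stack=[0] mem=[0,11,0,4]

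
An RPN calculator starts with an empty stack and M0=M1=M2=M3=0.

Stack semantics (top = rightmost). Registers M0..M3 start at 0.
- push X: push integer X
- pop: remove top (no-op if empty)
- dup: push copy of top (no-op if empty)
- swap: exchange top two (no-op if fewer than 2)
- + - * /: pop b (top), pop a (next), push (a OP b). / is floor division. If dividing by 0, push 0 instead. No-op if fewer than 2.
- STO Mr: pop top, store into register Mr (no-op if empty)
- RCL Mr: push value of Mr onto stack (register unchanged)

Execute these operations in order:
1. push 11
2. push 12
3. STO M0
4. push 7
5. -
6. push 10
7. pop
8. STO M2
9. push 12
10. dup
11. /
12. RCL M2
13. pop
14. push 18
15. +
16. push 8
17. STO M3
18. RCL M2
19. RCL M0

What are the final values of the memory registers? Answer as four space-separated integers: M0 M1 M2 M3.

After op 1 (push 11): stack=[11] mem=[0,0,0,0]
After op 2 (push 12): stack=[11,12] mem=[0,0,0,0]
After op 3 (STO M0): stack=[11] mem=[12,0,0,0]
After op 4 (push 7): stack=[11,7] mem=[12,0,0,0]
After op 5 (-): stack=[4] mem=[12,0,0,0]
After op 6 (push 10): stack=[4,10] mem=[12,0,0,0]
After op 7 (pop): stack=[4] mem=[12,0,0,0]
After op 8 (STO M2): stack=[empty] mem=[12,0,4,0]
After op 9 (push 12): stack=[12] mem=[12,0,4,0]
After op 10 (dup): stack=[12,12] mem=[12,0,4,0]
After op 11 (/): stack=[1] mem=[12,0,4,0]
After op 12 (RCL M2): stack=[1,4] mem=[12,0,4,0]
After op 13 (pop): stack=[1] mem=[12,0,4,0]
After op 14 (push 18): stack=[1,18] mem=[12,0,4,0]
After op 15 (+): stack=[19] mem=[12,0,4,0]
After op 16 (push 8): stack=[19,8] mem=[12,0,4,0]
After op 17 (STO M3): stack=[19] mem=[12,0,4,8]
After op 18 (RCL M2): stack=[19,4] mem=[12,0,4,8]
After op 19 (RCL M0): stack=[19,4,12] mem=[12,0,4,8]

Answer: 12 0 4 8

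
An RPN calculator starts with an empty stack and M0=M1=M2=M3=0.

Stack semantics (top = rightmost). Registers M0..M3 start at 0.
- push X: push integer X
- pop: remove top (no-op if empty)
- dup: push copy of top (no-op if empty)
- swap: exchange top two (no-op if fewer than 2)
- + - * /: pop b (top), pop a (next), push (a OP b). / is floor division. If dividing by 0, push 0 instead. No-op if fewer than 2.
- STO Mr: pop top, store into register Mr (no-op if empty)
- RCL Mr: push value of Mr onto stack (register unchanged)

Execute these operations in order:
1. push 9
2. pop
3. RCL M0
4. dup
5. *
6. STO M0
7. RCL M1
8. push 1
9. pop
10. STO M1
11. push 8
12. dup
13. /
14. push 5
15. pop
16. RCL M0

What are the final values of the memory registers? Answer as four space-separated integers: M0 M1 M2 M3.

Answer: 0 0 0 0

Derivation:
After op 1 (push 9): stack=[9] mem=[0,0,0,0]
After op 2 (pop): stack=[empty] mem=[0,0,0,0]
After op 3 (RCL M0): stack=[0] mem=[0,0,0,0]
After op 4 (dup): stack=[0,0] mem=[0,0,0,0]
After op 5 (*): stack=[0] mem=[0,0,0,0]
After op 6 (STO M0): stack=[empty] mem=[0,0,0,0]
After op 7 (RCL M1): stack=[0] mem=[0,0,0,0]
After op 8 (push 1): stack=[0,1] mem=[0,0,0,0]
After op 9 (pop): stack=[0] mem=[0,0,0,0]
After op 10 (STO M1): stack=[empty] mem=[0,0,0,0]
After op 11 (push 8): stack=[8] mem=[0,0,0,0]
After op 12 (dup): stack=[8,8] mem=[0,0,0,0]
After op 13 (/): stack=[1] mem=[0,0,0,0]
After op 14 (push 5): stack=[1,5] mem=[0,0,0,0]
After op 15 (pop): stack=[1] mem=[0,0,0,0]
After op 16 (RCL M0): stack=[1,0] mem=[0,0,0,0]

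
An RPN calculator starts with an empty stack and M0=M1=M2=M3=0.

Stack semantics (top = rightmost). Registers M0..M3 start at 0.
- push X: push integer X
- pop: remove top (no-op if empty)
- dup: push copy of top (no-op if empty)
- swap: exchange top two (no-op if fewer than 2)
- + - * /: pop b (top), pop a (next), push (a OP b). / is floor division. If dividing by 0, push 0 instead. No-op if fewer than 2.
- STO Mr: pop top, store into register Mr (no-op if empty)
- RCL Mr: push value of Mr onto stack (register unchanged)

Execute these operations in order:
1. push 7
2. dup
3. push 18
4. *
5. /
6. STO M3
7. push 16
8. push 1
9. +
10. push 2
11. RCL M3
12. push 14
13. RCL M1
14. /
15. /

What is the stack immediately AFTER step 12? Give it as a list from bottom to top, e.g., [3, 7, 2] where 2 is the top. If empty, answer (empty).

After op 1 (push 7): stack=[7] mem=[0,0,0,0]
After op 2 (dup): stack=[7,7] mem=[0,0,0,0]
After op 3 (push 18): stack=[7,7,18] mem=[0,0,0,0]
After op 4 (*): stack=[7,126] mem=[0,0,0,0]
After op 5 (/): stack=[0] mem=[0,0,0,0]
After op 6 (STO M3): stack=[empty] mem=[0,0,0,0]
After op 7 (push 16): stack=[16] mem=[0,0,0,0]
After op 8 (push 1): stack=[16,1] mem=[0,0,0,0]
After op 9 (+): stack=[17] mem=[0,0,0,0]
After op 10 (push 2): stack=[17,2] mem=[0,0,0,0]
After op 11 (RCL M3): stack=[17,2,0] mem=[0,0,0,0]
After op 12 (push 14): stack=[17,2,0,14] mem=[0,0,0,0]

[17, 2, 0, 14]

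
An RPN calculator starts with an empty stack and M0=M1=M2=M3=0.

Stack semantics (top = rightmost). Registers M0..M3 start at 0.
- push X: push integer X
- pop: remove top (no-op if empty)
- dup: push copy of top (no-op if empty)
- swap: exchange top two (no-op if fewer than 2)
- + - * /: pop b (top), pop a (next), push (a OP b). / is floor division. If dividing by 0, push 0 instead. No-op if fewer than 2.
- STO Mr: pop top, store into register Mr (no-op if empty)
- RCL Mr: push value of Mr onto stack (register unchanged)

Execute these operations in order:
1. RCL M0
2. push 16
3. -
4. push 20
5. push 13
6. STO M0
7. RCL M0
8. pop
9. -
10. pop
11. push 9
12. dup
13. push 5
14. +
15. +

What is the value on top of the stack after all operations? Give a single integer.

After op 1 (RCL M0): stack=[0] mem=[0,0,0,0]
After op 2 (push 16): stack=[0,16] mem=[0,0,0,0]
After op 3 (-): stack=[-16] mem=[0,0,0,0]
After op 4 (push 20): stack=[-16,20] mem=[0,0,0,0]
After op 5 (push 13): stack=[-16,20,13] mem=[0,0,0,0]
After op 6 (STO M0): stack=[-16,20] mem=[13,0,0,0]
After op 7 (RCL M0): stack=[-16,20,13] mem=[13,0,0,0]
After op 8 (pop): stack=[-16,20] mem=[13,0,0,0]
After op 9 (-): stack=[-36] mem=[13,0,0,0]
After op 10 (pop): stack=[empty] mem=[13,0,0,0]
After op 11 (push 9): stack=[9] mem=[13,0,0,0]
After op 12 (dup): stack=[9,9] mem=[13,0,0,0]
After op 13 (push 5): stack=[9,9,5] mem=[13,0,0,0]
After op 14 (+): stack=[9,14] mem=[13,0,0,0]
After op 15 (+): stack=[23] mem=[13,0,0,0]

Answer: 23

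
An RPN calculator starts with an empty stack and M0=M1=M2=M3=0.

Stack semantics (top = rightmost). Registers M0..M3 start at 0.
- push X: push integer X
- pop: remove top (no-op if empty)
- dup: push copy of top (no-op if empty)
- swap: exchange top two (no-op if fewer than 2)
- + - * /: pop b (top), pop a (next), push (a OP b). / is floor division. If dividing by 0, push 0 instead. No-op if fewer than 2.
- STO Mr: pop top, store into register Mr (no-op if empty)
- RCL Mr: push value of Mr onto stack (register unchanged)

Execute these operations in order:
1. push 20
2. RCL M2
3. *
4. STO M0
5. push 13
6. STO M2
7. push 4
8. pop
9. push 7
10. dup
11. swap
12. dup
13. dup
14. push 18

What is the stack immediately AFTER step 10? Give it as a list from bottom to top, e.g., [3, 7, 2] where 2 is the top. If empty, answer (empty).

After op 1 (push 20): stack=[20] mem=[0,0,0,0]
After op 2 (RCL M2): stack=[20,0] mem=[0,0,0,0]
After op 3 (*): stack=[0] mem=[0,0,0,0]
After op 4 (STO M0): stack=[empty] mem=[0,0,0,0]
After op 5 (push 13): stack=[13] mem=[0,0,0,0]
After op 6 (STO M2): stack=[empty] mem=[0,0,13,0]
After op 7 (push 4): stack=[4] mem=[0,0,13,0]
After op 8 (pop): stack=[empty] mem=[0,0,13,0]
After op 9 (push 7): stack=[7] mem=[0,0,13,0]
After op 10 (dup): stack=[7,7] mem=[0,0,13,0]

[7, 7]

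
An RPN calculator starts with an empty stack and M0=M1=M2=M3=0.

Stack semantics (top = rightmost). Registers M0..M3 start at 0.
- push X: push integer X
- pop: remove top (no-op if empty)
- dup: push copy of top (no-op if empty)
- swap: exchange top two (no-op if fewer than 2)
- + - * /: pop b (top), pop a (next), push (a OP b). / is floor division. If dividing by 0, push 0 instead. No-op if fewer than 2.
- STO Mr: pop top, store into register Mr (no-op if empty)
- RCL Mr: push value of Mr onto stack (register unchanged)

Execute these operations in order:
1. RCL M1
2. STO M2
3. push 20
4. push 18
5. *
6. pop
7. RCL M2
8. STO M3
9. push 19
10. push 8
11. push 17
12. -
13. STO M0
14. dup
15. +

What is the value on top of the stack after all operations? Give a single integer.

After op 1 (RCL M1): stack=[0] mem=[0,0,0,0]
After op 2 (STO M2): stack=[empty] mem=[0,0,0,0]
After op 3 (push 20): stack=[20] mem=[0,0,0,0]
After op 4 (push 18): stack=[20,18] mem=[0,0,0,0]
After op 5 (*): stack=[360] mem=[0,0,0,0]
After op 6 (pop): stack=[empty] mem=[0,0,0,0]
After op 7 (RCL M2): stack=[0] mem=[0,0,0,0]
After op 8 (STO M3): stack=[empty] mem=[0,0,0,0]
After op 9 (push 19): stack=[19] mem=[0,0,0,0]
After op 10 (push 8): stack=[19,8] mem=[0,0,0,0]
After op 11 (push 17): stack=[19,8,17] mem=[0,0,0,0]
After op 12 (-): stack=[19,-9] mem=[0,0,0,0]
After op 13 (STO M0): stack=[19] mem=[-9,0,0,0]
After op 14 (dup): stack=[19,19] mem=[-9,0,0,0]
After op 15 (+): stack=[38] mem=[-9,0,0,0]

Answer: 38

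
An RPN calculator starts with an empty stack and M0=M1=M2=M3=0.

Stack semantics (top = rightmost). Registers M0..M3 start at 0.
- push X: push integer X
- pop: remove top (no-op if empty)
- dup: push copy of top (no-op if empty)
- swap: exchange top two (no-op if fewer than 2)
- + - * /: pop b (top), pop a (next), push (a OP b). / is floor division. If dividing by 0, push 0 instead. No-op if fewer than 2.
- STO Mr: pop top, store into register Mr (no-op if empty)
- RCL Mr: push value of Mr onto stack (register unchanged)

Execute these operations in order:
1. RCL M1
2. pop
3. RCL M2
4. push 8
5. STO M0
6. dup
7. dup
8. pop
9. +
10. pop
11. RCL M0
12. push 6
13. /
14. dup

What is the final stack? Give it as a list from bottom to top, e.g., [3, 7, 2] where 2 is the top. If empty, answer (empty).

Answer: [1, 1]

Derivation:
After op 1 (RCL M1): stack=[0] mem=[0,0,0,0]
After op 2 (pop): stack=[empty] mem=[0,0,0,0]
After op 3 (RCL M2): stack=[0] mem=[0,0,0,0]
After op 4 (push 8): stack=[0,8] mem=[0,0,0,0]
After op 5 (STO M0): stack=[0] mem=[8,0,0,0]
After op 6 (dup): stack=[0,0] mem=[8,0,0,0]
After op 7 (dup): stack=[0,0,0] mem=[8,0,0,0]
After op 8 (pop): stack=[0,0] mem=[8,0,0,0]
After op 9 (+): stack=[0] mem=[8,0,0,0]
After op 10 (pop): stack=[empty] mem=[8,0,0,0]
After op 11 (RCL M0): stack=[8] mem=[8,0,0,0]
After op 12 (push 6): stack=[8,6] mem=[8,0,0,0]
After op 13 (/): stack=[1] mem=[8,0,0,0]
After op 14 (dup): stack=[1,1] mem=[8,0,0,0]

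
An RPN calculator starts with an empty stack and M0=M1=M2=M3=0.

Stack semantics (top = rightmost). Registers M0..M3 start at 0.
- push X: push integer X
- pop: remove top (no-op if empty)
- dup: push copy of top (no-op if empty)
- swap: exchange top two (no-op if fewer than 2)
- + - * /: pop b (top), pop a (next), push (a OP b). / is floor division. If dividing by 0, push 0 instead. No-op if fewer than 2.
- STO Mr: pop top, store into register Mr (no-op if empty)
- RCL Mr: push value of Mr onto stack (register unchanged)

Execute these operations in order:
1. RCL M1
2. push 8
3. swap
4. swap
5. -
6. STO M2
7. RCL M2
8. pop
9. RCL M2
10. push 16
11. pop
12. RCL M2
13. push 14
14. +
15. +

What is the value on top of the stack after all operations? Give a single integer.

Answer: -2

Derivation:
After op 1 (RCL M1): stack=[0] mem=[0,0,0,0]
After op 2 (push 8): stack=[0,8] mem=[0,0,0,0]
After op 3 (swap): stack=[8,0] mem=[0,0,0,0]
After op 4 (swap): stack=[0,8] mem=[0,0,0,0]
After op 5 (-): stack=[-8] mem=[0,0,0,0]
After op 6 (STO M2): stack=[empty] mem=[0,0,-8,0]
After op 7 (RCL M2): stack=[-8] mem=[0,0,-8,0]
After op 8 (pop): stack=[empty] mem=[0,0,-8,0]
After op 9 (RCL M2): stack=[-8] mem=[0,0,-8,0]
After op 10 (push 16): stack=[-8,16] mem=[0,0,-8,0]
After op 11 (pop): stack=[-8] mem=[0,0,-8,0]
After op 12 (RCL M2): stack=[-8,-8] mem=[0,0,-8,0]
After op 13 (push 14): stack=[-8,-8,14] mem=[0,0,-8,0]
After op 14 (+): stack=[-8,6] mem=[0,0,-8,0]
After op 15 (+): stack=[-2] mem=[0,0,-8,0]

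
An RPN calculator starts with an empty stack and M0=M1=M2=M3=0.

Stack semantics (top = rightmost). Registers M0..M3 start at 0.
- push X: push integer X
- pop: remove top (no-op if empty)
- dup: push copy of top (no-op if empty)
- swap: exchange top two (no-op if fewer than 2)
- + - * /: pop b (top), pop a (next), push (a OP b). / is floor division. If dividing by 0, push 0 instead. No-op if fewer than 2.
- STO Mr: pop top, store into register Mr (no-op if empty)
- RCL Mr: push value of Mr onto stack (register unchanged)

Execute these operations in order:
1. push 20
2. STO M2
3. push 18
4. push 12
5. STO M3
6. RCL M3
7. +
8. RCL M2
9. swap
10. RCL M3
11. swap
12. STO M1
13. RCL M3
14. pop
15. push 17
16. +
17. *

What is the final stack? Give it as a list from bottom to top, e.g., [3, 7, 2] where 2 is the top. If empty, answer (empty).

Answer: [580]

Derivation:
After op 1 (push 20): stack=[20] mem=[0,0,0,0]
After op 2 (STO M2): stack=[empty] mem=[0,0,20,0]
After op 3 (push 18): stack=[18] mem=[0,0,20,0]
After op 4 (push 12): stack=[18,12] mem=[0,0,20,0]
After op 5 (STO M3): stack=[18] mem=[0,0,20,12]
After op 6 (RCL M3): stack=[18,12] mem=[0,0,20,12]
After op 7 (+): stack=[30] mem=[0,0,20,12]
After op 8 (RCL M2): stack=[30,20] mem=[0,0,20,12]
After op 9 (swap): stack=[20,30] mem=[0,0,20,12]
After op 10 (RCL M3): stack=[20,30,12] mem=[0,0,20,12]
After op 11 (swap): stack=[20,12,30] mem=[0,0,20,12]
After op 12 (STO M1): stack=[20,12] mem=[0,30,20,12]
After op 13 (RCL M3): stack=[20,12,12] mem=[0,30,20,12]
After op 14 (pop): stack=[20,12] mem=[0,30,20,12]
After op 15 (push 17): stack=[20,12,17] mem=[0,30,20,12]
After op 16 (+): stack=[20,29] mem=[0,30,20,12]
After op 17 (*): stack=[580] mem=[0,30,20,12]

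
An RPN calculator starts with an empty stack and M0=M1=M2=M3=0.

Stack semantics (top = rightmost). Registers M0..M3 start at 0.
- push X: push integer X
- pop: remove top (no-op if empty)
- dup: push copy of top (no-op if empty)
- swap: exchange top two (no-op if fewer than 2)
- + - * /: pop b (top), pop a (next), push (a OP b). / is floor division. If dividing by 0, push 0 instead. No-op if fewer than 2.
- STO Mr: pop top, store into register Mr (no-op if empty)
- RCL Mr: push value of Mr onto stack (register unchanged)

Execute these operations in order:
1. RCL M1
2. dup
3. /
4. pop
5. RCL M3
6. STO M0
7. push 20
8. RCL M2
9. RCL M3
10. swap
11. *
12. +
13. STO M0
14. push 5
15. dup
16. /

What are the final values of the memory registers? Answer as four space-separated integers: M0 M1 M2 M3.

Answer: 20 0 0 0

Derivation:
After op 1 (RCL M1): stack=[0] mem=[0,0,0,0]
After op 2 (dup): stack=[0,0] mem=[0,0,0,0]
After op 3 (/): stack=[0] mem=[0,0,0,0]
After op 4 (pop): stack=[empty] mem=[0,0,0,0]
After op 5 (RCL M3): stack=[0] mem=[0,0,0,0]
After op 6 (STO M0): stack=[empty] mem=[0,0,0,0]
After op 7 (push 20): stack=[20] mem=[0,0,0,0]
After op 8 (RCL M2): stack=[20,0] mem=[0,0,0,0]
After op 9 (RCL M3): stack=[20,0,0] mem=[0,0,0,0]
After op 10 (swap): stack=[20,0,0] mem=[0,0,0,0]
After op 11 (*): stack=[20,0] mem=[0,0,0,0]
After op 12 (+): stack=[20] mem=[0,0,0,0]
After op 13 (STO M0): stack=[empty] mem=[20,0,0,0]
After op 14 (push 5): stack=[5] mem=[20,0,0,0]
After op 15 (dup): stack=[5,5] mem=[20,0,0,0]
After op 16 (/): stack=[1] mem=[20,0,0,0]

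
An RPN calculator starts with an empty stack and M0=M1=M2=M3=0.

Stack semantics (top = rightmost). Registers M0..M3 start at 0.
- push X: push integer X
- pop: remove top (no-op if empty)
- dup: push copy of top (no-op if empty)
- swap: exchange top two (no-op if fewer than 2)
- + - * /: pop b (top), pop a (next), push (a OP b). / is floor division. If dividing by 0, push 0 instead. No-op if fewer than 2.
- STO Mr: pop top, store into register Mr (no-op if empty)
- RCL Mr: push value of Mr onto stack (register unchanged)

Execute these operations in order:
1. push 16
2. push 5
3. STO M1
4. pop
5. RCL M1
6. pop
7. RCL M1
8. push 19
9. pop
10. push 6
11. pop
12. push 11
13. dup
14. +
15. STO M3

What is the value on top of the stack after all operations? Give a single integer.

Answer: 5

Derivation:
After op 1 (push 16): stack=[16] mem=[0,0,0,0]
After op 2 (push 5): stack=[16,5] mem=[0,0,0,0]
After op 3 (STO M1): stack=[16] mem=[0,5,0,0]
After op 4 (pop): stack=[empty] mem=[0,5,0,0]
After op 5 (RCL M1): stack=[5] mem=[0,5,0,0]
After op 6 (pop): stack=[empty] mem=[0,5,0,0]
After op 7 (RCL M1): stack=[5] mem=[0,5,0,0]
After op 8 (push 19): stack=[5,19] mem=[0,5,0,0]
After op 9 (pop): stack=[5] mem=[0,5,0,0]
After op 10 (push 6): stack=[5,6] mem=[0,5,0,0]
After op 11 (pop): stack=[5] mem=[0,5,0,0]
After op 12 (push 11): stack=[5,11] mem=[0,5,0,0]
After op 13 (dup): stack=[5,11,11] mem=[0,5,0,0]
After op 14 (+): stack=[5,22] mem=[0,5,0,0]
After op 15 (STO M3): stack=[5] mem=[0,5,0,22]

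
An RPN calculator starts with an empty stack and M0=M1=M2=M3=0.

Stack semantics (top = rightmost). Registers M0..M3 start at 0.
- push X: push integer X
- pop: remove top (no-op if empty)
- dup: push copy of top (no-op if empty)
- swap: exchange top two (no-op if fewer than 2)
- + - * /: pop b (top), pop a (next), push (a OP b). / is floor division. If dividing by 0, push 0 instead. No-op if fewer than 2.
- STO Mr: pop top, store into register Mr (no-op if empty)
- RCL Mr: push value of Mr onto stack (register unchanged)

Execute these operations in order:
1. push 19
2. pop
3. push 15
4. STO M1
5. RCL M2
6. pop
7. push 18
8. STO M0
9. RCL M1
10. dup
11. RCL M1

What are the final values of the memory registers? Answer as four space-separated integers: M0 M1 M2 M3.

After op 1 (push 19): stack=[19] mem=[0,0,0,0]
After op 2 (pop): stack=[empty] mem=[0,0,0,0]
After op 3 (push 15): stack=[15] mem=[0,0,0,0]
After op 4 (STO M1): stack=[empty] mem=[0,15,0,0]
After op 5 (RCL M2): stack=[0] mem=[0,15,0,0]
After op 6 (pop): stack=[empty] mem=[0,15,0,0]
After op 7 (push 18): stack=[18] mem=[0,15,0,0]
After op 8 (STO M0): stack=[empty] mem=[18,15,0,0]
After op 9 (RCL M1): stack=[15] mem=[18,15,0,0]
After op 10 (dup): stack=[15,15] mem=[18,15,0,0]
After op 11 (RCL M1): stack=[15,15,15] mem=[18,15,0,0]

Answer: 18 15 0 0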